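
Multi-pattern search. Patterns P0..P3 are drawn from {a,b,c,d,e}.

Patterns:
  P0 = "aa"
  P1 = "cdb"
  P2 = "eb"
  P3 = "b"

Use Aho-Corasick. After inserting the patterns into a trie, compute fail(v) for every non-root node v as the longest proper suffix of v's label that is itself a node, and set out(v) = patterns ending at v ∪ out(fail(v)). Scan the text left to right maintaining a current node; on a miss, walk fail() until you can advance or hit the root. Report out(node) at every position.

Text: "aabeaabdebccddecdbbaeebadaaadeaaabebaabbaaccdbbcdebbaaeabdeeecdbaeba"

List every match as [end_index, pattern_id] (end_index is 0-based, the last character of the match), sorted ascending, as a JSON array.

Build automaton:
Trie (insert patterns):
  0='ε' goto a→1 b→8 c→3 e→6
  1='a' goto a→2
  2='aa' goto ·  ←P0
  3='c' goto d→4
  4='cd' goto b→5
  5='cdb' goto ·  ←P1
  6='e' goto b→7
  7='eb' goto ·  ←P2
  8='b' goto ·  ←P3

BFS fail/out derivation:
  n1('a'): parent n0 fail=0; on 'a' 0 → fail=0;  out ∅∪∅=∅
  n3('c'): parent n0 fail=0; on 'c' 0 → fail=0;  out ∅∪∅=∅
  n6('e'): parent n0 fail=0; on 'e' 0 → fail=0;  out ∅∪∅=∅
  n8('b'): parent n0 fail=0; on 'b' 0 → fail=0;  out {3}∪∅={3}
  n2('aa'): parent n1 fail=0; on 'a' 0 → fail=1;  out {0}∪∅={0}
  n4('cd'): parent n3 fail=0; on 'd' 0 → fail=0;  out ∅∪∅=∅
  n7('eb'): parent n6 fail=0; on 'b' 0 → fail=8;  out {2}∪{3}={2,3}
  n5('cdb'): parent n4 fail=0; on 'b' 0 → fail=8;  out {1}∪{3}={1,3}

Text stream:
i=0 'a': node 0→1
i=1 'a': node 1→2  emit P0@[0:1]
i=2 'b': node 2→8 (fail-walked)  emit P3@[2:2]
i=3 'e': node 8→6 (fail-walked)
i=4 'a': node 6→1 (fail-walked)
i=5 'a': node 1→2  emit P0@[4:5]
i=6 'b': node 2→8 (fail-walked)  emit P3@[6:6]
i=7 'd': node 8→0 (fail-walked)
i=8 'e': node 0→6
i=9 'b': node 6→7  emit P2@[8:9],P3@[9:9]
i=10 'c': node 7→3 (fail-walked)
i=11 'c': node 3→3 (fail-walked)
i=12 'd': node 3→4
i=13 'd': node 4→0 (fail-walked)
i=14 'e': node 0→6
i=15 'c': node 6→3 (fail-walked)
i=16 'd': node 3→4
i=17 'b': node 4→5  emit P1@[15:17],P3@[17:17]
i=18 'b': node 5→8 (fail-walked)  emit P3@[18:18]
i=19 'a': node 8→1 (fail-walked)
i=20 'e': node 1→6 (fail-walked)
i=21 'e': node 6→6 (fail-walked)
i=22 'b': node 6→7  emit P2@[21:22],P3@[22:22]
i=23 'a': node 7→1 (fail-walked)
i=24 'd': node 1→0 (fail-walked)
i=25 'a': node 0→1
i=26 'a': node 1→2  emit P0@[25:26]
i=27 'a': node 2→2 (fail-walked)  emit P0@[26:27]
i=28 'd': node 2→0 (fail-walked)
i=29 'e': node 0→6
i=30 'a': node 6→1 (fail-walked)
i=31 'a': node 1→2  emit P0@[30:31]
i=32 'a': node 2→2 (fail-walked)  emit P0@[31:32]
i=33 'b': node 2→8 (fail-walked)  emit P3@[33:33]
i=34 'e': node 8→6 (fail-walked)
i=35 'b': node 6→7  emit P2@[34:35],P3@[35:35]
i=36 'a': node 7→1 (fail-walked)
i=37 'a': node 1→2  emit P0@[36:37]
i=38 'b': node 2→8 (fail-walked)  emit P3@[38:38]
i=39 'b': node 8→8 (fail-walked)  emit P3@[39:39]
i=40 'a': node 8→1 (fail-walked)
i=41 'a': node 1→2  emit P0@[40:41]
i=42 'c': node 2→3 (fail-walked)
i=43 'c': node 3→3 (fail-walked)
i=44 'd': node 3→4
i=45 'b': node 4→5  emit P1@[43:45],P3@[45:45]
i=46 'b': node 5→8 (fail-walked)  emit P3@[46:46]
i=47 'c': node 8→3 (fail-walked)
i=48 'd': node 3→4
i=49 'e': node 4→6 (fail-walked)
i=50 'b': node 6→7  emit P2@[49:50],P3@[50:50]
i=51 'b': node 7→8 (fail-walked)  emit P3@[51:51]
i=52 'a': node 8→1 (fail-walked)
i=53 'a': node 1→2  emit P0@[52:53]
i=54 'e': node 2→6 (fail-walked)
i=55 'a': node 6→1 (fail-walked)
i=56 'b': node 1→8 (fail-walked)  emit P3@[56:56]
i=57 'd': node 8→0 (fail-walked)
i=58 'e': node 0→6
i=59 'e': node 6→6 (fail-walked)
i=60 'e': node 6→6 (fail-walked)
i=61 'c': node 6→3 (fail-walked)
i=62 'd': node 3→4
i=63 'b': node 4→5  emit P1@[61:63],P3@[63:63]
i=64 'a': node 5→1 (fail-walked)
i=65 'e': node 1→6 (fail-walked)
i=66 'b': node 6→7  emit P2@[65:66],P3@[66:66]
i=67 'a': node 7→1 (fail-walked)

All matches (sorted): [[1,0],[2,3],[5,0],[6,3],[9,2],[9,3],[17,1],[17,3],[18,3],[22,2],[22,3],[26,0],[27,0],[31,0],[32,0],[33,3],[35,2],[35,3],[37,0],[38,3],[39,3],[41,0],[45,1],[45,3],[46,3],[50,2],[50,3],[51,3],[53,0],[56,3],[63,1],[63,3],[66,2],[66,3]]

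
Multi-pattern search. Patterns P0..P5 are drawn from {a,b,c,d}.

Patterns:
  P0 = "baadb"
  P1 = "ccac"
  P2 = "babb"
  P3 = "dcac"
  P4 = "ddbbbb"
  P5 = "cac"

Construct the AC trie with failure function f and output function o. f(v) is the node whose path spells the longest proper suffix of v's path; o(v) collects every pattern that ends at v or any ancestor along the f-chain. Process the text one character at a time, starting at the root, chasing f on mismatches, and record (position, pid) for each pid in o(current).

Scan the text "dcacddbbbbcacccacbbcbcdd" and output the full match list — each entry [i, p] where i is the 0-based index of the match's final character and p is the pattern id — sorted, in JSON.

Build:
Trie nodes:
  0='ε' goto b→1 c→6 d→12
  1='b' goto a→2
  2='ba' goto a→3 b→10
  3='baa' goto d→4
  4='baad' goto b→5
  5='baadb' goto ·  ←P0
  6='c' goto a→21 c→7
  7='cc' goto a→8
  8='cca' goto c→9
  9='ccac' goto ·  ←P1
  10='bab' goto b→11
  11='babb' goto ·  ←P2
  12='d' goto c→13 d→16
  13='dc' goto a→14
  14='dca' goto c→15
  15='dcac' goto ·  ←P3
  16='dd' goto b→17
  17='ddb' goto b→18
  18='ddbb' goto b→19
  19='ddbbb' goto b→20
  20='ddbbbb' goto ·  ←P4
  21='ca' goto c→22
  22='cac' goto ·  ←P5

Failure links (BFS by depth):
  fail(1) 'b': from fail(0)=0 chase 'b': 0 ⇒ 0;  out=∅∪out(0)=∅
  fail(6) 'c': from fail(0)=0 chase 'c': 0 ⇒ 0;  out=∅∪out(0)=∅
  fail(12) 'd': from fail(0)=0 chase 'd': 0 ⇒ 0;  out=∅∪out(0)=∅
  fail(2) 'ba': from fail(1)=0 chase 'a': 0 ⇒ 0;  out=∅∪out(0)=∅
  fail(7) 'cc': from fail(6)=0 chase 'c': 0 ⇒ 6;  out=∅∪out(6)=∅
  fail(13) 'dc': from fail(12)=0 chase 'c': 0 ⇒ 6;  out=∅∪out(6)=∅
  fail(16) 'dd': from fail(12)=0 chase 'd': 0 ⇒ 12;  out=∅∪out(12)=∅
  fail(21) 'ca': from fail(6)=0 chase 'a': 0 ⇒ 0;  out=∅∪out(0)=∅
  fail(3) 'baa': from fail(2)=0 chase 'a': 0 ⇒ 0;  out=∅∪out(0)=∅
  fail(8) 'cca': from fail(7)=6 chase 'a': 6 ⇒ 21;  out=∅∪out(21)=∅
  fail(10) 'bab': from fail(2)=0 chase 'b': 0 ⇒ 1;  out=∅∪out(1)=∅
  fail(14) 'dca': from fail(13)=6 chase 'a': 6 ⇒ 21;  out=∅∪out(21)=∅
  fail(17) 'ddb': from fail(16)=12 chase 'b': 12→0 ⇒ 1;  out=∅∪out(1)=∅
  fail(22) 'cac': from fail(21)=0 chase 'c': 0 ⇒ 6;  out={5}∪out(6)={5}
  fail(4) 'baad': from fail(3)=0 chase 'd': 0 ⇒ 12;  out=∅∪out(12)=∅
  fail(9) 'ccac': from fail(8)=21 chase 'c': 21 ⇒ 22;  out={1}∪out(22)={1,5}
  fail(11) 'babb': from fail(10)=1 chase 'b': 1→0 ⇒ 1;  out={2}∪out(1)={2}
  fail(15) 'dcac': from fail(14)=21 chase 'c': 21 ⇒ 22;  out={3}∪out(22)={3,5}
  fail(18) 'ddbb': from fail(17)=1 chase 'b': 1→0 ⇒ 1;  out=∅∪out(1)=∅
  fail(5) 'baadb': from fail(4)=12 chase 'b': 12→0 ⇒ 1;  out={0}∪out(1)={0}
  fail(19) 'ddbbb': from fail(18)=1 chase 'b': 1→0 ⇒ 1;  out=∅∪out(1)=∅
  fail(20) 'ddbbbb': from fail(19)=1 chase 'b': 1→0 ⇒ 1;  out={4}∪out(1)={4}

Scan:
pos 0 'd': at 12
pos 1 'c': at 13
pos 2 'a': at 14
pos 3 'c': at 15  → match P3@[0:3],P5@[1:3]
pos 4 'd': at 12 (via fail)
pos 5 'd': at 16
pos 6 'b': at 17
pos 7 'b': at 18
pos 8 'b': at 19
pos 9 'b': at 20  → match P4@[4:9]
pos 10 'c': at 6 (via fail)
pos 11 'a': at 21
pos 12 'c': at 22  → match P5@[10:12]
pos 13 'c': at 7 (via fail)
pos 14 'c': at 7 (via fail)
pos 15 'a': at 8
pos 16 'c': at 9  → match P1@[13:16],P5@[14:16]
pos 17 'b': at 1 (via fail)
pos 18 'b': at 1 (via fail)
pos 19 'c': at 6 (via fail)
pos 20 'b': at 1 (via fail)
pos 21 'c': at 6 (via fail)
pos 22 'd': at 12 (via fail)
pos 23 'd': at 16

All matches (sorted): [[3,3],[3,5],[9,4],[12,5],[16,1],[16,5]]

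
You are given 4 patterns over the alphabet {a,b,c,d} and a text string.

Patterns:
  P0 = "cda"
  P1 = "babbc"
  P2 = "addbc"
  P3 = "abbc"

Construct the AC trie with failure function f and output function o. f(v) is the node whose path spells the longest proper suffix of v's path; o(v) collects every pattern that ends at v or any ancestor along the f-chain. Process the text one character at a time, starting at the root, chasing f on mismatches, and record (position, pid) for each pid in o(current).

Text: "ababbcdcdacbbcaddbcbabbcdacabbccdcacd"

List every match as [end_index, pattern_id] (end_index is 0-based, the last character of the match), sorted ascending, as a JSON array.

Build automaton:
Trie (insert patterns):
  n0 'ε': a→9 b→4 c→1
  n1 'c': d→2
  n2 'cd': a→3
  n3 'cda': ·  [P0 ends]
  n4 'b': a→5
  n5 'ba': b→6
  n6 'bab': b→7
  n7 'babb': c→8
  n8 'babbc': ·  [P1 ends]
  n9 'a': b→14 d→10
  n10 'ad': d→11
  n11 'add': b→12
  n12 'addb': c→13
  n13 'addbc': ·  [P2 ends]
  n14 'ab': b→15
  n15 'abb': c→16
  n16 'abbc': ·  [P3 ends]

BFS fail/out derivation:
  n1('c'): parent n0 fail=0; on 'c' 0 → fail=0;  out ∅∪∅=∅
  n4('b'): parent n0 fail=0; on 'b' 0 → fail=0;  out ∅∪∅=∅
  n9('a'): parent n0 fail=0; on 'a' 0 → fail=0;  out ∅∪∅=∅
  n2('cd'): parent n1 fail=0; on 'd' 0 → fail=0;  out ∅∪∅=∅
  n5('ba'): parent n4 fail=0; on 'a' 0 → fail=9;  out ∅∪∅=∅
  n10('ad'): parent n9 fail=0; on 'd' 0 → fail=0;  out ∅∪∅=∅
  n14('ab'): parent n9 fail=0; on 'b' 0 → fail=4;  out ∅∪∅=∅
  n3('cda'): parent n2 fail=0; on 'a' 0 → fail=9;  out {0}∪∅={0}
  n6('bab'): parent n5 fail=9; on 'b' 9 → fail=14;  out ∅∪∅=∅
  n11('add'): parent n10 fail=0; on 'd' 0 → fail=0;  out ∅∪∅=∅
  n15('abb'): parent n14 fail=4; on 'b' 4→0 → fail=4;  out ∅∪∅=∅
  n7('babb'): parent n6 fail=14; on 'b' 14 → fail=15;  out ∅∪∅=∅
  n12('addb'): parent n11 fail=0; on 'b' 0 → fail=4;  out ∅∪∅=∅
  n16('abbc'): parent n15 fail=4; on 'c' 4→0 → fail=1;  out {3}∪∅={3}
  n8('babbc'): parent n7 fail=15; on 'c' 15 → fail=16;  out {1}∪{3}={1,3}
  n13('addbc'): parent n12 fail=4; on 'c' 4→0 → fail=1;  out {2}∪∅={2}

Scan:
[0] read 'a'  n0⇒n9
[1] read 'b'  n9⇒n14
[2] read 'a'  n14⇒n5 (via fail)
[3] read 'b'  n5⇒n6
[4] read 'b'  n6⇒n7
[5] read 'c'  n7⇒n8  emit P1@[1:5],P3@[2:5]
[6] read 'd'  n8⇒n2 (via fail)
[7] read 'c'  n2⇒n1 (via fail)
[8] read 'd'  n1⇒n2
[9] read 'a'  n2⇒n3  emit P0@[7:9]
[10] read 'c'  n3⇒n1 (via fail)
[11] read 'b'  n1⇒n4 (via fail)
[12] read 'b'  n4⇒n4 (via fail)
[13] read 'c'  n4⇒n1 (via fail)
[14] read 'a'  n1⇒n9 (via fail)
[15] read 'd'  n9⇒n10
[16] read 'd'  n10⇒n11
[17] read 'b'  n11⇒n12
[18] read 'c'  n12⇒n13  emit P2@[14:18]
[19] read 'b'  n13⇒n4 (via fail)
[20] read 'a'  n4⇒n5
[21] read 'b'  n5⇒n6
[22] read 'b'  n6⇒n7
[23] read 'c'  n7⇒n8  emit P1@[19:23],P3@[20:23]
[24] read 'd'  n8⇒n2 (via fail)
[25] read 'a'  n2⇒n3  emit P0@[23:25]
[26] read 'c'  n3⇒n1 (via fail)
[27] read 'a'  n1⇒n9 (via fail)
[28] read 'b'  n9⇒n14
[29] read 'b'  n14⇒n15
[30] read 'c'  n15⇒n16  emit P3@[27:30]
[31] read 'c'  n16⇒n1 (via fail)
[32] read 'd'  n1⇒n2
[33] read 'c'  n2⇒n1 (via fail)
[34] read 'a'  n1⇒n9 (via fail)
[35] read 'c'  n9⇒n1 (via fail)
[36] read 'd'  n1⇒n2

All matches (sorted): [[5,1],[5,3],[9,0],[18,2],[23,1],[23,3],[25,0],[30,3]]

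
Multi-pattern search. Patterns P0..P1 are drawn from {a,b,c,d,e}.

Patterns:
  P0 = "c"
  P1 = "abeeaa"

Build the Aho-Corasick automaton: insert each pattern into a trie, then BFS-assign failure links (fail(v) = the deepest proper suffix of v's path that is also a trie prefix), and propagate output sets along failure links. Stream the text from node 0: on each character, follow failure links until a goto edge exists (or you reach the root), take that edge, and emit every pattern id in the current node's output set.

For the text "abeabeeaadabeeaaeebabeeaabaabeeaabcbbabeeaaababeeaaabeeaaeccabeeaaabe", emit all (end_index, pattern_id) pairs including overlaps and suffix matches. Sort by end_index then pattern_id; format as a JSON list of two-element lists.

Build automaton:
Trie nodes:
  0='ε' goto a→2 c→1
  1='c' goto ·  ←P0
  2='a' goto b→3
  3='ab' goto e→4
  4='abe' goto e→5
  5='abee' goto a→6
  6='abeea' goto a→7
  7='abeeaa' goto ·  ←P1

BFS fail/out derivation:
  n1('c'): parent n0 fail=0; on 'c' 0 → fail=0;  out {0}∪∅={0}
  n2('a'): parent n0 fail=0; on 'a' 0 → fail=0;  out ∅∪∅=∅
  n3('ab'): parent n2 fail=0; on 'b' 0 → fail=0;  out ∅∪∅=∅
  n4('abe'): parent n3 fail=0; on 'e' 0 → fail=0;  out ∅∪∅=∅
  n5('abee'): parent n4 fail=0; on 'e' 0 → fail=0;  out ∅∪∅=∅
  n6('abeea'): parent n5 fail=0; on 'a' 0 → fail=2;  out ∅∪∅=∅
  n7('abeeaa'): parent n6 fail=2; on 'a' 2→0 → fail=2;  out {1}∪∅={1}

Text stream:
[0] read 'a'  n0⇒n2
[1] read 'b'  n2⇒n3
[2] read 'e'  n3⇒n4
[3] read 'a'  n4⇒n2 ·f
[4] read 'b'  n2⇒n3
[5] read 'e'  n3⇒n4
[6] read 'e'  n4⇒n5
[7] read 'a'  n5⇒n6
[8] read 'a'  n6⇒n7  emit P1@[3:8]
[9] read 'd'  n7⇒n0 ·f
[10] read 'a'  n0⇒n2
[11] read 'b'  n2⇒n3
[12] read 'e'  n3⇒n4
[13] read 'e'  n4⇒n5
[14] read 'a'  n5⇒n6
[15] read 'a'  n6⇒n7  emit P1@[10:15]
[16] read 'e'  n7⇒n0 ·f
[17] read 'e'  n0⇒n0
[18] read 'b'  n0⇒n0
[19] read 'a'  n0⇒n2
[20] read 'b'  n2⇒n3
[21] read 'e'  n3⇒n4
[22] read 'e'  n4⇒n5
[23] read 'a'  n5⇒n6
[24] read 'a'  n6⇒n7  emit P1@[19:24]
[25] read 'b'  n7⇒n3 ·f
[26] read 'a'  n3⇒n2 ·f
[27] read 'a'  n2⇒n2 ·f
[28] read 'b'  n2⇒n3
[29] read 'e'  n3⇒n4
[30] read 'e'  n4⇒n5
[31] read 'a'  n5⇒n6
[32] read 'a'  n6⇒n7  emit P1@[27:32]
[33] read 'b'  n7⇒n3 ·f
[34] read 'c'  n3⇒n1 ·f  emit P0@[34:34]
[35] read 'b'  n1⇒n0 ·f
[36] read 'b'  n0⇒n0
[37] read 'a'  n0⇒n2
[38] read 'b'  n2⇒n3
[39] read 'e'  n3⇒n4
[40] read 'e'  n4⇒n5
[41] read 'a'  n5⇒n6
[42] read 'a'  n6⇒n7  emit P1@[37:42]
[43] read 'a'  n7⇒n2 ·f
[44] read 'b'  n2⇒n3
[45] read 'a'  n3⇒n2 ·f
[46] read 'b'  n2⇒n3
[47] read 'e'  n3⇒n4
[48] read 'e'  n4⇒n5
[49] read 'a'  n5⇒n6
[50] read 'a'  n6⇒n7  emit P1@[45:50]
[51] read 'a'  n7⇒n2 ·f
[52] read 'b'  n2⇒n3
[53] read 'e'  n3⇒n4
[54] read 'e'  n4⇒n5
[55] read 'a'  n5⇒n6
[56] read 'a'  n6⇒n7  emit P1@[51:56]
[57] read 'e'  n7⇒n0 ·f
[58] read 'c'  n0⇒n1  emit P0@[58:58]
[59] read 'c'  n1⇒n1 ·f  emit P0@[59:59]
[60] read 'a'  n1⇒n2 ·f
[61] read 'b'  n2⇒n3
[62] read 'e'  n3⇒n4
[63] read 'e'  n4⇒n5
[64] read 'a'  n5⇒n6
[65] read 'a'  n6⇒n7  emit P1@[60:65]
[66] read 'a'  n7⇒n2 ·f
[67] read 'b'  n2⇒n3
[68] read 'e'  n3⇒n4

Matches: [[8,1],[15,1],[24,1],[32,1],[34,0],[42,1],[50,1],[56,1],[58,0],[59,0],[65,1]]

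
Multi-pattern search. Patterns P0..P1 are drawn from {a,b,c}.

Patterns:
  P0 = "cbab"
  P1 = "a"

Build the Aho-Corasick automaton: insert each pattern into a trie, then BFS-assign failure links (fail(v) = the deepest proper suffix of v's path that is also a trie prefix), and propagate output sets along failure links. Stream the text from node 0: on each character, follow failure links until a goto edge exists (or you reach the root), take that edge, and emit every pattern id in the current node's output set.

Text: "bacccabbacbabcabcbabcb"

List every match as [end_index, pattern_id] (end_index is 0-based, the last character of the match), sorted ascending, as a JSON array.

Construct AC machine:
Trie (insert patterns):
  0='ε' goto a→5 c→1
  1='c' goto b→2
  2='cb' goto a→3
  3='cba' goto b→4
  4='cbab' goto ·  ←P0
  5='a' goto ·  ←P1

BFS fail/out derivation:
  n1('c'): parent n0 fail=0; on 'c' 0 → fail=0;  out ∅∪∅=∅
  n5('a'): parent n0 fail=0; on 'a' 0 → fail=0;  out {1}∪∅={1}
  n2('cb'): parent n1 fail=0; on 'b' 0 → fail=0;  out ∅∪∅=∅
  n3('cba'): parent n2 fail=0; on 'a' 0 → fail=5;  out ∅∪{1}={1}
  n4('cbab'): parent n3 fail=5; on 'b' 5→0 → fail=0;  out {0}∪∅={0}

Run:
i=0 'b': node 0→0
i=1 'a': node 0→5  emit P1@[1:1]
i=2 'c': node 5→1 (via fail)
i=3 'c': node 1→1 (via fail)
i=4 'c': node 1→1 (via fail)
i=5 'a': node 1→5 (via fail)  emit P1@[5:5]
i=6 'b': node 5→0 (via fail)
i=7 'b': node 0→0
i=8 'a': node 0→5  emit P1@[8:8]
i=9 'c': node 5→1 (via fail)
i=10 'b': node 1→2
i=11 'a': node 2→3  emit P1@[11:11]
i=12 'b': node 3→4  emit P0@[9:12]
i=13 'c': node 4→1 (via fail)
i=14 'a': node 1→5 (via fail)  emit P1@[14:14]
i=15 'b': node 5→0 (via fail)
i=16 'c': node 0→1
i=17 'b': node 1→2
i=18 'a': node 2→3  emit P1@[18:18]
i=19 'b': node 3→4  emit P0@[16:19]
i=20 'c': node 4→1 (via fail)
i=21 'b': node 1→2

Matches: [[1,1],[5,1],[8,1],[11,1],[12,0],[14,1],[18,1],[19,0]]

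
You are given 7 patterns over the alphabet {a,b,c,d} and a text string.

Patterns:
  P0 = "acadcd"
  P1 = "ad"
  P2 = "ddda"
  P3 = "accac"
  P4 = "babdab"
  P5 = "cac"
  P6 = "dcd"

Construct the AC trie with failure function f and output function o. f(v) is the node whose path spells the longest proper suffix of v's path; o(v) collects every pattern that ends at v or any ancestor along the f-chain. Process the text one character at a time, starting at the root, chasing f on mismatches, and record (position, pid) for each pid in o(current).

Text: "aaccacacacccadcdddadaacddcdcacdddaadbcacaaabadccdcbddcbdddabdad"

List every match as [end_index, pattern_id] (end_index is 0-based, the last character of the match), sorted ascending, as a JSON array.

Construct AC machine:
Trie nodes:
  0='ε' goto a→1 b→15 c→21 d→8
  1='a' goto c→2 d→7
  2='ac' goto a→3 c→12
  3='aca' goto d→4
  4='acad' goto c→5
  5='acadc' goto d→6
  6='acadcd' goto ·  [P0 ends]
  7='ad' goto ·  [P1 ends]
  8='d' goto c→24 d→9
  9='dd' goto d→10
  10='ddd' goto a→11
  11='ddda' goto ·  [P2 ends]
  12='acc' goto a→13
  13='acca' goto c→14
  14='accac' goto ·  [P3 ends]
  15='b' goto a→16
  16='ba' goto b→17
  17='bab' goto d→18
  18='babd' goto a→19
  19='babda' goto b→20
  20='babdab' goto ·  [P4 ends]
  21='c' goto a→22
  22='ca' goto c→23
  23='cac' goto ·  [P5 ends]
  24='dc' goto d→25
  25='dcd' goto ·  [P6 ends]

BFS fail/out derivation:
  fail(1) 'a': from fail(0)=0 chase 'a': 0 ⇒ 0;  out=∅∪out(0)=∅
  fail(8) 'd': from fail(0)=0 chase 'd': 0 ⇒ 0;  out=∅∪out(0)=∅
  fail(15) 'b': from fail(0)=0 chase 'b': 0 ⇒ 0;  out=∅∪out(0)=∅
  fail(21) 'c': from fail(0)=0 chase 'c': 0 ⇒ 0;  out=∅∪out(0)=∅
  fail(2) 'ac': from fail(1)=0 chase 'c': 0 ⇒ 21;  out=∅∪out(21)=∅
  fail(7) 'ad': from fail(1)=0 chase 'd': 0 ⇒ 8;  out={1}∪out(8)={1}
  fail(9) 'dd': from fail(8)=0 chase 'd': 0 ⇒ 8;  out=∅∪out(8)=∅
  fail(16) 'ba': from fail(15)=0 chase 'a': 0 ⇒ 1;  out=∅∪out(1)=∅
  fail(22) 'ca': from fail(21)=0 chase 'a': 0 ⇒ 1;  out=∅∪out(1)=∅
  fail(24) 'dc': from fail(8)=0 chase 'c': 0 ⇒ 21;  out=∅∪out(21)=∅
  fail(3) 'aca': from fail(2)=21 chase 'a': 21 ⇒ 22;  out=∅∪out(22)=∅
  fail(10) 'ddd': from fail(9)=8 chase 'd': 8 ⇒ 9;  out=∅∪out(9)=∅
  fail(12) 'acc': from fail(2)=21 chase 'c': 21→0 ⇒ 21;  out=∅∪out(21)=∅
  fail(17) 'bab': from fail(16)=1 chase 'b': 1→0 ⇒ 15;  out=∅∪out(15)=∅
  fail(23) 'cac': from fail(22)=1 chase 'c': 1 ⇒ 2;  out={5}∪out(2)={5}
  fail(25) 'dcd': from fail(24)=21 chase 'd': 21→0 ⇒ 8;  out={6}∪out(8)={6}
  fail(4) 'acad': from fail(3)=22 chase 'd': 22→1 ⇒ 7;  out=∅∪out(7)={1}
  fail(11) 'ddda': from fail(10)=9 chase 'a': 9→8→0 ⇒ 1;  out={2}∪out(1)={2}
  fail(13) 'acca': from fail(12)=21 chase 'a': 21 ⇒ 22;  out=∅∪out(22)=∅
  fail(18) 'babd': from fail(17)=15 chase 'd': 15→0 ⇒ 8;  out=∅∪out(8)=∅
  fail(5) 'acadc': from fail(4)=7 chase 'c': 7→8 ⇒ 24;  out=∅∪out(24)=∅
  fail(14) 'accac': from fail(13)=22 chase 'c': 22 ⇒ 23;  out={3}∪out(23)={3,5}
  fail(19) 'babda': from fail(18)=8 chase 'a': 8→0 ⇒ 1;  out=∅∪out(1)=∅
  fail(6) 'acadcd': from fail(5)=24 chase 'd': 24 ⇒ 25;  out={0}∪out(25)={0,6}
  fail(20) 'babdab': from fail(19)=1 chase 'b': 1→0 ⇒ 15;  out={4}∪out(15)={4}

Text stream:
i=0 'a': node 0→1
i=1 'a': node 1→1 (fail-walked)
i=2 'c': node 1→2
i=3 'c': node 2→12
i=4 'a': node 12→13
i=5 'c': node 13→14  emit P3@[1:5],P5@[3:5]
i=6 'a': node 14→3 (fail-walked)
i=7 'c': node 3→23 (fail-walked)  emit P5@[5:7]
i=8 'a': node 23→3 (fail-walked)
i=9 'c': node 3→23 (fail-walked)  emit P5@[7:9]
i=10 'c': node 23→12 (fail-walked)
i=11 'c': node 12→21 (fail-walked)
i=12 'a': node 21→22
i=13 'd': node 22→7 (fail-walked)  emit P1@[12:13]
i=14 'c': node 7→24 (fail-walked)
i=15 'd': node 24→25  emit P6@[13:15]
i=16 'd': node 25→9 (fail-walked)
i=17 'd': node 9→10
i=18 'a': node 10→11  emit P2@[15:18]
i=19 'd': node 11→7 (fail-walked)  emit P1@[18:19]
i=20 'a': node 7→1 (fail-walked)
i=21 'a': node 1→1 (fail-walked)
i=22 'c': node 1→2
i=23 'd': node 2→8 (fail-walked)
i=24 'd': node 8→9
i=25 'c': node 9→24 (fail-walked)
i=26 'd': node 24→25  emit P6@[24:26]
i=27 'c': node 25→24 (fail-walked)
i=28 'a': node 24→22 (fail-walked)
i=29 'c': node 22→23  emit P5@[27:29]
i=30 'd': node 23→8 (fail-walked)
i=31 'd': node 8→9
i=32 'd': node 9→10
i=33 'a': node 10→11  emit P2@[30:33]
i=34 'a': node 11→1 (fail-walked)
i=35 'd': node 1→7  emit P1@[34:35]
i=36 'b': node 7→15 (fail-walked)
i=37 'c': node 15→21 (fail-walked)
i=38 'a': node 21→22
i=39 'c': node 22→23  emit P5@[37:39]
i=40 'a': node 23→3 (fail-walked)
i=41 'a': node 3→1 (fail-walked)
i=42 'a': node 1→1 (fail-walked)
i=43 'b': node 1→15 (fail-walked)
i=44 'a': node 15→16
i=45 'd': node 16→7 (fail-walked)  emit P1@[44:45]
i=46 'c': node 7→24 (fail-walked)
i=47 'c': node 24→21 (fail-walked)
i=48 'd': node 21→8 (fail-walked)
i=49 'c': node 8→24
i=50 'b': node 24→15 (fail-walked)
i=51 'd': node 15→8 (fail-walked)
i=52 'd': node 8→9
i=53 'c': node 9→24 (fail-walked)
i=54 'b': node 24→15 (fail-walked)
i=55 'd': node 15→8 (fail-walked)
i=56 'd': node 8→9
i=57 'd': node 9→10
i=58 'a': node 10→11  emit P2@[55:58]
i=59 'b': node 11→15 (fail-walked)
i=60 'd': node 15→8 (fail-walked)
i=61 'a': node 8→1 (fail-walked)
i=62 'd': node 1→7  emit P1@[61:62]

Matches: [[5,3],[5,5],[7,5],[9,5],[13,1],[15,6],[18,2],[19,1],[26,6],[29,5],[33,2],[35,1],[39,5],[45,1],[58,2],[62,1]]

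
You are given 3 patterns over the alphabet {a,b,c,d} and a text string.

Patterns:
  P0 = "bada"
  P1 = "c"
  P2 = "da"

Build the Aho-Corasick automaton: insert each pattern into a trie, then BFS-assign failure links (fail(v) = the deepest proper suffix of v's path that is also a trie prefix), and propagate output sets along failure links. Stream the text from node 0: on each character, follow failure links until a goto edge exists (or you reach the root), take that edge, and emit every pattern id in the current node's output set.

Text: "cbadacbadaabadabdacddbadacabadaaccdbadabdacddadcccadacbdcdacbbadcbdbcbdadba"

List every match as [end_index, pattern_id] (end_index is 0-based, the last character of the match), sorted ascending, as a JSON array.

Construct AC machine:
Trie (insert patterns):
  0='ε' goto b→1 c→5 d→6
  1='b' goto a→2
  2='ba' goto d→3
  3='bad' goto a→4
  4='bada' goto ·  ←P0
  5='c' goto ·  ←P1
  6='d' goto a→7
  7='da' goto ·  ←P2

BFS fail/out derivation:
  fail(1) 'b': from fail(0)=0 chase 'b': 0 ⇒ 0;  out=∅∪out(0)=∅
  fail(5) 'c': from fail(0)=0 chase 'c': 0 ⇒ 0;  out={1}∪out(0)={1}
  fail(6) 'd': from fail(0)=0 chase 'd': 0 ⇒ 0;  out=∅∪out(0)=∅
  fail(2) 'ba': from fail(1)=0 chase 'a': 0 ⇒ 0;  out=∅∪out(0)=∅
  fail(7) 'da': from fail(6)=0 chase 'a': 0 ⇒ 0;  out={2}∪out(0)={2}
  fail(3) 'bad': from fail(2)=0 chase 'd': 0 ⇒ 6;  out=∅∪out(6)=∅
  fail(4) 'bada': from fail(3)=6 chase 'a': 6 ⇒ 7;  out={0}∪out(7)={0,2}

Run:
[0] read 'c'  n0⇒n5  emit P1@[0:0]
[1] read 'b'  n5⇒n1 (via fail)
[2] read 'a'  n1⇒n2
[3] read 'd'  n2⇒n3
[4] read 'a'  n3⇒n4  emit P0@[1:4],P2@[3:4]
[5] read 'c'  n4⇒n5 (via fail)  emit P1@[5:5]
[6] read 'b'  n5⇒n1 (via fail)
[7] read 'a'  n1⇒n2
[8] read 'd'  n2⇒n3
[9] read 'a'  n3⇒n4  emit P0@[6:9],P2@[8:9]
[10] read 'a'  n4⇒n0 (via fail)
[11] read 'b'  n0⇒n1
[12] read 'a'  n1⇒n2
[13] read 'd'  n2⇒n3
[14] read 'a'  n3⇒n4  emit P0@[11:14],P2@[13:14]
[15] read 'b'  n4⇒n1 (via fail)
[16] read 'd'  n1⇒n6 (via fail)
[17] read 'a'  n6⇒n7  emit P2@[16:17]
[18] read 'c'  n7⇒n5 (via fail)  emit P1@[18:18]
[19] read 'd'  n5⇒n6 (via fail)
[20] read 'd'  n6⇒n6 (via fail)
[21] read 'b'  n6⇒n1 (via fail)
[22] read 'a'  n1⇒n2
[23] read 'd'  n2⇒n3
[24] read 'a'  n3⇒n4  emit P0@[21:24],P2@[23:24]
[25] read 'c'  n4⇒n5 (via fail)  emit P1@[25:25]
[26] read 'a'  n5⇒n0 (via fail)
[27] read 'b'  n0⇒n1
[28] read 'a'  n1⇒n2
[29] read 'd'  n2⇒n3
[30] read 'a'  n3⇒n4  emit P0@[27:30],P2@[29:30]
[31] read 'a'  n4⇒n0 (via fail)
[32] read 'c'  n0⇒n5  emit P1@[32:32]
[33] read 'c'  n5⇒n5 (via fail)  emit P1@[33:33]
[34] read 'd'  n5⇒n6 (via fail)
[35] read 'b'  n6⇒n1 (via fail)
[36] read 'a'  n1⇒n2
[37] read 'd'  n2⇒n3
[38] read 'a'  n3⇒n4  emit P0@[35:38],P2@[37:38]
[39] read 'b'  n4⇒n1 (via fail)
[40] read 'd'  n1⇒n6 (via fail)
[41] read 'a'  n6⇒n7  emit P2@[40:41]
[42] read 'c'  n7⇒n5 (via fail)  emit P1@[42:42]
[43] read 'd'  n5⇒n6 (via fail)
[44] read 'd'  n6⇒n6 (via fail)
[45] read 'a'  n6⇒n7  emit P2@[44:45]
[46] read 'd'  n7⇒n6 (via fail)
[47] read 'c'  n6⇒n5 (via fail)  emit P1@[47:47]
[48] read 'c'  n5⇒n5 (via fail)  emit P1@[48:48]
[49] read 'c'  n5⇒n5 (via fail)  emit P1@[49:49]
[50] read 'a'  n5⇒n0 (via fail)
[51] read 'd'  n0⇒n6
[52] read 'a'  n6⇒n7  emit P2@[51:52]
[53] read 'c'  n7⇒n5 (via fail)  emit P1@[53:53]
[54] read 'b'  n5⇒n1 (via fail)
[55] read 'd'  n1⇒n6 (via fail)
[56] read 'c'  n6⇒n5 (via fail)  emit P1@[56:56]
[57] read 'd'  n5⇒n6 (via fail)
[58] read 'a'  n6⇒n7  emit P2@[57:58]
[59] read 'c'  n7⇒n5 (via fail)  emit P1@[59:59]
[60] read 'b'  n5⇒n1 (via fail)
[61] read 'b'  n1⇒n1 (via fail)
[62] read 'a'  n1⇒n2
[63] read 'd'  n2⇒n3
[64] read 'c'  n3⇒n5 (via fail)  emit P1@[64:64]
[65] read 'b'  n5⇒n1 (via fail)
[66] read 'd'  n1⇒n6 (via fail)
[67] read 'b'  n6⇒n1 (via fail)
[68] read 'c'  n1⇒n5 (via fail)  emit P1@[68:68]
[69] read 'b'  n5⇒n1 (via fail)
[70] read 'd'  n1⇒n6 (via fail)
[71] read 'a'  n6⇒n7  emit P2@[70:71]
[72] read 'd'  n7⇒n6 (via fail)
[73] read 'b'  n6⇒n1 (via fail)
[74] read 'a'  n1⇒n2

All matches (sorted): [[0,1],[4,0],[4,2],[5,1],[9,0],[9,2],[14,0],[14,2],[17,2],[18,1],[24,0],[24,2],[25,1],[30,0],[30,2],[32,1],[33,1],[38,0],[38,2],[41,2],[42,1],[45,2],[47,1],[48,1],[49,1],[52,2],[53,1],[56,1],[58,2],[59,1],[64,1],[68,1],[71,2]]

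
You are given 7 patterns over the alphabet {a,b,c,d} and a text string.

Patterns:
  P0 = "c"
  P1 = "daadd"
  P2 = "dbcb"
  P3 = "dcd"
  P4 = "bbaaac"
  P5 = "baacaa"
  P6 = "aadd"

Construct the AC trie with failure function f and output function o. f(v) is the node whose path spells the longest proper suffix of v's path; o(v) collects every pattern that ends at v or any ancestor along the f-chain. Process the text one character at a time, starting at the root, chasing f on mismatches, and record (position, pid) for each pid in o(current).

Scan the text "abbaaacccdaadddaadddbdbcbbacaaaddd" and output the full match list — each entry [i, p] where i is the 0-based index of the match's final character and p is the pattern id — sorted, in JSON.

Build automaton:
Trie nodes:
  0='ε' goto a→23 b→12 c→1 d→2
  1='c' goto ·  ←P0
  2='d' goto a→3 b→7 c→10
  3='da' goto a→4
  4='daa' goto d→5
  5='daad' goto d→6
  6='daadd' goto ·  ←P1
  7='db' goto c→8
  8='dbc' goto b→9
  9='dbcb' goto ·  ←P2
  10='dc' goto d→11
  11='dcd' goto ·  ←P3
  12='b' goto a→18 b→13
  13='bb' goto a→14
  14='bba' goto a→15
  15='bbaa' goto a→16
  16='bbaaa' goto c→17
  17='bbaaac' goto ·  ←P4
  18='ba' goto a→19
  19='baa' goto c→20
  20='baac' goto a→21
  21='baaca' goto a→22
  22='baacaa' goto ·  ←P5
  23='a' goto a→24
  24='aa' goto d→25
  25='aad' goto d→26
  26='aadd' goto ·  ←P6

Failure links (BFS by depth):
  n1('c'): parent n0 fail=0; on 'c' 0 → fail=0;  out {0}∪∅={0}
  n2('d'): parent n0 fail=0; on 'd' 0 → fail=0;  out ∅∪∅=∅
  n12('b'): parent n0 fail=0; on 'b' 0 → fail=0;  out ∅∪∅=∅
  n23('a'): parent n0 fail=0; on 'a' 0 → fail=0;  out ∅∪∅=∅
  n3('da'): parent n2 fail=0; on 'a' 0 → fail=23;  out ∅∪∅=∅
  n7('db'): parent n2 fail=0; on 'b' 0 → fail=12;  out ∅∪∅=∅
  n10('dc'): parent n2 fail=0; on 'c' 0 → fail=1;  out ∅∪{0}={0}
  n13('bb'): parent n12 fail=0; on 'b' 0 → fail=12;  out ∅∪∅=∅
  n18('ba'): parent n12 fail=0; on 'a' 0 → fail=23;  out ∅∪∅=∅
  n24('aa'): parent n23 fail=0; on 'a' 0 → fail=23;  out ∅∪∅=∅
  n4('daa'): parent n3 fail=23; on 'a' 23 → fail=24;  out ∅∪∅=∅
  n8('dbc'): parent n7 fail=12; on 'c' 12→0 → fail=1;  out ∅∪{0}={0}
  n11('dcd'): parent n10 fail=1; on 'd' 1→0 → fail=2;  out {3}∪∅={3}
  n14('bba'): parent n13 fail=12; on 'a' 12 → fail=18;  out ∅∪∅=∅
  n19('baa'): parent n18 fail=23; on 'a' 23 → fail=24;  out ∅∪∅=∅
  n25('aad'): parent n24 fail=23; on 'd' 23→0 → fail=2;  out ∅∪∅=∅
  n5('daad'): parent n4 fail=24; on 'd' 24 → fail=25;  out ∅∪∅=∅
  n9('dbcb'): parent n8 fail=1; on 'b' 1→0 → fail=12;  out {2}∪∅={2}
  n15('bbaa'): parent n14 fail=18; on 'a' 18 → fail=19;  out ∅∪∅=∅
  n20('baac'): parent n19 fail=24; on 'c' 24→23→0 → fail=1;  out ∅∪{0}={0}
  n26('aadd'): parent n25 fail=2; on 'd' 2→0 → fail=2;  out {6}∪∅={6}
  n6('daadd'): parent n5 fail=25; on 'd' 25 → fail=26;  out {1}∪{6}={1,6}
  n16('bbaaa'): parent n15 fail=19; on 'a' 19→24→23 → fail=24;  out ∅∪∅=∅
  n21('baaca'): parent n20 fail=1; on 'a' 1→0 → fail=23;  out ∅∪∅=∅
  n17('bbaaac'): parent n16 fail=24; on 'c' 24→23→0 → fail=1;  out {4}∪{0}={0,4}
  n22('baacaa'): parent n21 fail=23; on 'a' 23 → fail=24;  out {5}∪∅={5}

Run:
[0] read 'a'  n0⇒n23
[1] read 'b'  n23⇒n12 (via fail)
[2] read 'b'  n12⇒n13
[3] read 'a'  n13⇒n14
[4] read 'a'  n14⇒n15
[5] read 'a'  n15⇒n16
[6] read 'c'  n16⇒n17  → match P0@[6:6],P4@[1:6]
[7] read 'c'  n17⇒n1 (via fail)  → match P0@[7:7]
[8] read 'c'  n1⇒n1 (via fail)  → match P0@[8:8]
[9] read 'd'  n1⇒n2 (via fail)
[10] read 'a'  n2⇒n3
[11] read 'a'  n3⇒n4
[12] read 'd'  n4⇒n5
[13] read 'd'  n5⇒n6  → match P1@[9:13],P6@[10:13]
[14] read 'd'  n6⇒n2 (via fail)
[15] read 'a'  n2⇒n3
[16] read 'a'  n3⇒n4
[17] read 'd'  n4⇒n5
[18] read 'd'  n5⇒n6  → match P1@[14:18],P6@[15:18]
[19] read 'd'  n6⇒n2 (via fail)
[20] read 'b'  n2⇒n7
[21] read 'd'  n7⇒n2 (via fail)
[22] read 'b'  n2⇒n7
[23] read 'c'  n7⇒n8  → match P0@[23:23]
[24] read 'b'  n8⇒n9  → match P2@[21:24]
[25] read 'b'  n9⇒n13 (via fail)
[26] read 'a'  n13⇒n14
[27] read 'c'  n14⇒n1 (via fail)  → match P0@[27:27]
[28] read 'a'  n1⇒n23 (via fail)
[29] read 'a'  n23⇒n24
[30] read 'a'  n24⇒n24 (via fail)
[31] read 'd'  n24⇒n25
[32] read 'd'  n25⇒n26  → match P6@[29:32]
[33] read 'd'  n26⇒n2 (via fail)

Matches: [[6,0],[6,4],[7,0],[8,0],[13,1],[13,6],[18,1],[18,6],[23,0],[24,2],[27,0],[32,6]]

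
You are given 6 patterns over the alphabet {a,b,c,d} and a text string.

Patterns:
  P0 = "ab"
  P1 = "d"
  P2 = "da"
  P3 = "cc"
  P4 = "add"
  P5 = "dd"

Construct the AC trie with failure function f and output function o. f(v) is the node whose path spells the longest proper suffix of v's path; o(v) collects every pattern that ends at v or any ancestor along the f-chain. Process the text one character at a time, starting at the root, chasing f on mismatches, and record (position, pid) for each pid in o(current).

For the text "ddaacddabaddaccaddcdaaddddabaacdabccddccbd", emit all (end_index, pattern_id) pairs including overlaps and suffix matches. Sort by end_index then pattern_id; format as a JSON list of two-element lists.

Build automaton:
Trie (insert patterns):
  n0 'ε': a→1 c→5 d→3
  n1 'a': b→2 d→7
  n2 'ab': ·  [P0 ends]
  n3 'd': a→4 d→9  [P1 ends]
  n4 'da': ·  [P2 ends]
  n5 'c': c→6
  n6 'cc': ·  [P3 ends]
  n7 'ad': d→8
  n8 'add': ·  [P4 ends]
  n9 'dd': ·  [P5 ends]

Failure links (BFS by depth):
  fail(1) 'a': from fail(0)=0 chase 'a': 0 ⇒ 0;  out=∅∪out(0)=∅
  fail(3) 'd': from fail(0)=0 chase 'd': 0 ⇒ 0;  out={1}∪out(0)={1}
  fail(5) 'c': from fail(0)=0 chase 'c': 0 ⇒ 0;  out=∅∪out(0)=∅
  fail(2) 'ab': from fail(1)=0 chase 'b': 0 ⇒ 0;  out={0}∪out(0)={0}
  fail(4) 'da': from fail(3)=0 chase 'a': 0 ⇒ 1;  out={2}∪out(1)={2}
  fail(6) 'cc': from fail(5)=0 chase 'c': 0 ⇒ 5;  out={3}∪out(5)={3}
  fail(7) 'ad': from fail(1)=0 chase 'd': 0 ⇒ 3;  out=∅∪out(3)={1}
  fail(9) 'dd': from fail(3)=0 chase 'd': 0 ⇒ 3;  out={5}∪out(3)={1,5}
  fail(8) 'add': from fail(7)=3 chase 'd': 3 ⇒ 9;  out={4}∪out(9)={1,4,5}

Scan:
i=0 'd': node 0→3  → match P1@[0:0]
i=1 'd': node 3→9  → match P1@[1:1],P5@[0:1]
i=2 'a': node 9→4 ·f  → match P2@[1:2]
i=3 'a': node 4→1 ·f
i=4 'c': node 1→5 ·f
i=5 'd': node 5→3 ·f  → match P1@[5:5]
i=6 'd': node 3→9  → match P1@[6:6],P5@[5:6]
i=7 'a': node 9→4 ·f  → match P2@[6:7]
i=8 'b': node 4→2 ·f  → match P0@[7:8]
i=9 'a': node 2→1 ·f
i=10 'd': node 1→7  → match P1@[10:10]
i=11 'd': node 7→8  → match P1@[11:11],P4@[9:11],P5@[10:11]
i=12 'a': node 8→4 ·f  → match P2@[11:12]
i=13 'c': node 4→5 ·f
i=14 'c': node 5→6  → match P3@[13:14]
i=15 'a': node 6→1 ·f
i=16 'd': node 1→7  → match P1@[16:16]
i=17 'd': node 7→8  → match P1@[17:17],P4@[15:17],P5@[16:17]
i=18 'c': node 8→5 ·f
i=19 'd': node 5→3 ·f  → match P1@[19:19]
i=20 'a': node 3→4  → match P2@[19:20]
i=21 'a': node 4→1 ·f
i=22 'd': node 1→7  → match P1@[22:22]
i=23 'd': node 7→8  → match P1@[23:23],P4@[21:23],P5@[22:23]
i=24 'd': node 8→9 ·f  → match P1@[24:24],P5@[23:24]
i=25 'd': node 9→9 ·f  → match P1@[25:25],P5@[24:25]
i=26 'a': node 9→4 ·f  → match P2@[25:26]
i=27 'b': node 4→2 ·f  → match P0@[26:27]
i=28 'a': node 2→1 ·f
i=29 'a': node 1→1 ·f
i=30 'c': node 1→5 ·f
i=31 'd': node 5→3 ·f  → match P1@[31:31]
i=32 'a': node 3→4  → match P2@[31:32]
i=33 'b': node 4→2 ·f  → match P0@[32:33]
i=34 'c': node 2→5 ·f
i=35 'c': node 5→6  → match P3@[34:35]
i=36 'd': node 6→3 ·f  → match P1@[36:36]
i=37 'd': node 3→9  → match P1@[37:37],P5@[36:37]
i=38 'c': node 9→5 ·f
i=39 'c': node 5→6  → match P3@[38:39]
i=40 'b': node 6→0 ·f
i=41 'd': node 0→3  → match P1@[41:41]

Result: [[0,1],[1,1],[1,5],[2,2],[5,1],[6,1],[6,5],[7,2],[8,0],[10,1],[11,1],[11,4],[11,5],[12,2],[14,3],[16,1],[17,1],[17,4],[17,5],[19,1],[20,2],[22,1],[23,1],[23,4],[23,5],[24,1],[24,5],[25,1],[25,5],[26,2],[27,0],[31,1],[32,2],[33,0],[35,3],[36,1],[37,1],[37,5],[39,3],[41,1]]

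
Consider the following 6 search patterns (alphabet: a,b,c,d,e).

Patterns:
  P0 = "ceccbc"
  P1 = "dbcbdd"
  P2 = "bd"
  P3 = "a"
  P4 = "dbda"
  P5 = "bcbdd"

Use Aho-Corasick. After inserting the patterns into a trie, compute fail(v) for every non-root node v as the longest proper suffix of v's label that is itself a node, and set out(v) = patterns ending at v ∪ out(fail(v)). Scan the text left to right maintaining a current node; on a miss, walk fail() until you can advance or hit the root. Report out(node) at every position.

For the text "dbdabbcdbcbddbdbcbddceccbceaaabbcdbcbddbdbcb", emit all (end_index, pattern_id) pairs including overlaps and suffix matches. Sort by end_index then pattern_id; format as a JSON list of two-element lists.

Build:
Trie (insert patterns):
  n0 'ε': a→15 b→13 c→1 d→7
  n1 'c': e→2
  n2 'ce': c→3
  n3 'cec': c→4
  n4 'cecc': b→5
  n5 'ceccb': c→6
  n6 'ceccbc': ·  ←P0
  n7 'd': b→8
  n8 'db': c→9 d→16
  n9 'dbc': b→10
  n10 'dbcb': d→11
  n11 'dbcbd': d→12
  n12 'dbcbdd': ·  ←P1
  n13 'b': c→18 d→14
  n14 'bd': ·  ←P2
  n15 'a': ·  ←P3
  n16 'dbd': a→17
  n17 'dbda': ·  ←P4
  n18 'bc': b→19
  n19 'bcb': d→20
  n20 'bcbd': d→21
  n21 'bcbdd': ·  ←P5

BFS fail/out derivation:
  n1('c'): parent n0 fail=0; on 'c' 0 → fail=0;  out ∅∪∅=∅
  n7('d'): parent n0 fail=0; on 'd' 0 → fail=0;  out ∅∪∅=∅
  n13('b'): parent n0 fail=0; on 'b' 0 → fail=0;  out ∅∪∅=∅
  n15('a'): parent n0 fail=0; on 'a' 0 → fail=0;  out {3}∪∅={3}
  n2('ce'): parent n1 fail=0; on 'e' 0 → fail=0;  out ∅∪∅=∅
  n8('db'): parent n7 fail=0; on 'b' 0 → fail=13;  out ∅∪∅=∅
  n14('bd'): parent n13 fail=0; on 'd' 0 → fail=7;  out {2}∪∅={2}
  n18('bc'): parent n13 fail=0; on 'c' 0 → fail=1;  out ∅∪∅=∅
  n3('cec'): parent n2 fail=0; on 'c' 0 → fail=1;  out ∅∪∅=∅
  n9('dbc'): parent n8 fail=13; on 'c' 13 → fail=18;  out ∅∪∅=∅
  n16('dbd'): parent n8 fail=13; on 'd' 13 → fail=14;  out ∅∪{2}={2}
  n19('bcb'): parent n18 fail=1; on 'b' 1→0 → fail=13;  out ∅∪∅=∅
  n4('cecc'): parent n3 fail=1; on 'c' 1→0 → fail=1;  out ∅∪∅=∅
  n10('dbcb'): parent n9 fail=18; on 'b' 18 → fail=19;  out ∅∪∅=∅
  n17('dbda'): parent n16 fail=14; on 'a' 14→7→0 → fail=15;  out {4}∪{3}={3,4}
  n20('bcbd'): parent n19 fail=13; on 'd' 13 → fail=14;  out ∅∪{2}={2}
  n5('ceccb'): parent n4 fail=1; on 'b' 1→0 → fail=13;  out ∅∪∅=∅
  n11('dbcbd'): parent n10 fail=19; on 'd' 19 → fail=20;  out ∅∪{2}={2}
  n21('bcbdd'): parent n20 fail=14; on 'd' 14→7→0 → fail=7;  out {5}∪∅={5}
  n6('ceccbc'): parent n5 fail=13; on 'c' 13 → fail=18;  out {0}∪∅={0}
  n12('dbcbdd'): parent n11 fail=20; on 'd' 20 → fail=21;  out {1}∪{5}={1,5}

Scan:
[0] read 'd'  n0⇒n7
[1] read 'b'  n7⇒n8
[2] read 'd'  n8⇒n16  → match P2@[1:2]
[3] read 'a'  n16⇒n17  → match P3@[3:3],P4@[0:3]
[4] read 'b'  n17⇒n13 (via fail)
[5] read 'b'  n13⇒n13 (via fail)
[6] read 'c'  n13⇒n18
[7] read 'd'  n18⇒n7 (via fail)
[8] read 'b'  n7⇒n8
[9] read 'c'  n8⇒n9
[10] read 'b'  n9⇒n10
[11] read 'd'  n10⇒n11  → match P2@[10:11]
[12] read 'd'  n11⇒n12  → match P1@[7:12],P5@[8:12]
[13] read 'b'  n12⇒n8 (via fail)
[14] read 'd'  n8⇒n16  → match P2@[13:14]
[15] read 'b'  n16⇒n8 (via fail)
[16] read 'c'  n8⇒n9
[17] read 'b'  n9⇒n10
[18] read 'd'  n10⇒n11  → match P2@[17:18]
[19] read 'd'  n11⇒n12  → match P1@[14:19],P5@[15:19]
[20] read 'c'  n12⇒n1 (via fail)
[21] read 'e'  n1⇒n2
[22] read 'c'  n2⇒n3
[23] read 'c'  n3⇒n4
[24] read 'b'  n4⇒n5
[25] read 'c'  n5⇒n6  → match P0@[20:25]
[26] read 'e'  n6⇒n2 (via fail)
[27] read 'a'  n2⇒n15 (via fail)  → match P3@[27:27]
[28] read 'a'  n15⇒n15 (via fail)  → match P3@[28:28]
[29] read 'a'  n15⇒n15 (via fail)  → match P3@[29:29]
[30] read 'b'  n15⇒n13 (via fail)
[31] read 'b'  n13⇒n13 (via fail)
[32] read 'c'  n13⇒n18
[33] read 'd'  n18⇒n7 (via fail)
[34] read 'b'  n7⇒n8
[35] read 'c'  n8⇒n9
[36] read 'b'  n9⇒n10
[37] read 'd'  n10⇒n11  → match P2@[36:37]
[38] read 'd'  n11⇒n12  → match P1@[33:38],P5@[34:38]
[39] read 'b'  n12⇒n8 (via fail)
[40] read 'd'  n8⇒n16  → match P2@[39:40]
[41] read 'b'  n16⇒n8 (via fail)
[42] read 'c'  n8⇒n9
[43] read 'b'  n9⇒n10

Result: [[2,2],[3,3],[3,4],[11,2],[12,1],[12,5],[14,2],[18,2],[19,1],[19,5],[25,0],[27,3],[28,3],[29,3],[37,2],[38,1],[38,5],[40,2]]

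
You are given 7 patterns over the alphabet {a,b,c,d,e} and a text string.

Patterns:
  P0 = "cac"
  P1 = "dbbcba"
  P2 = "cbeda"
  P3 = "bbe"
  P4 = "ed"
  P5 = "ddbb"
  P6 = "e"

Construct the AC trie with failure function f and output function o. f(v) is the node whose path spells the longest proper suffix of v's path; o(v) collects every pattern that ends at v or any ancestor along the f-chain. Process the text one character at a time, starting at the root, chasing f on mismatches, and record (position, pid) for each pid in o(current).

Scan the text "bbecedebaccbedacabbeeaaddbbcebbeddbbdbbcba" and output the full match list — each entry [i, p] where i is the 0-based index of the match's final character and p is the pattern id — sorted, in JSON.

Construct AC machine:
Trie (insert patterns):
  n0 'ε': b→14 c→1 d→4 e→17
  n1 'c': a→2 b→10
  n2 'ca': c→3
  n3 'cac': ·  ←P0
  n4 'd': b→5 d→19
  n5 'db': b→6
  n6 'dbb': c→7
  n7 'dbbc': b→8
  n8 'dbbcb': a→9
  n9 'dbbcba': ·  ←P1
  n10 'cb': e→11
  n11 'cbe': d→12
  n12 'cbed': a→13
  n13 'cbeda': ·  ←P2
  n14 'b': b→15
  n15 'bb': e→16
  n16 'bbe': ·  ←P3
  n17 'e': d→18  ←P6
  n18 'ed': ·  ←P4
  n19 'dd': b→20
  n20 'ddb': b→21
  n21 'ddbb': ·  ←P5

BFS fail/out derivation:
  n1('c'): parent n0 fail=0; on 'c' 0 → fail=0;  out ∅∪∅=∅
  n4('d'): parent n0 fail=0; on 'd' 0 → fail=0;  out ∅∪∅=∅
  n14('b'): parent n0 fail=0; on 'b' 0 → fail=0;  out ∅∪∅=∅
  n17('e'): parent n0 fail=0; on 'e' 0 → fail=0;  out {6}∪∅={6}
  n2('ca'): parent n1 fail=0; on 'a' 0 → fail=0;  out ∅∪∅=∅
  n5('db'): parent n4 fail=0; on 'b' 0 → fail=14;  out ∅∪∅=∅
  n10('cb'): parent n1 fail=0; on 'b' 0 → fail=14;  out ∅∪∅=∅
  n15('bb'): parent n14 fail=0; on 'b' 0 → fail=14;  out ∅∪∅=∅
  n18('ed'): parent n17 fail=0; on 'd' 0 → fail=4;  out {4}∪∅={4}
  n19('dd'): parent n4 fail=0; on 'd' 0 → fail=4;  out ∅∪∅=∅
  n3('cac'): parent n2 fail=0; on 'c' 0 → fail=1;  out {0}∪∅={0}
  n6('dbb'): parent n5 fail=14; on 'b' 14 → fail=15;  out ∅∪∅=∅
  n11('cbe'): parent n10 fail=14; on 'e' 14→0 → fail=17;  out ∅∪{6}={6}
  n16('bbe'): parent n15 fail=14; on 'e' 14→0 → fail=17;  out {3}∪{6}={3,6}
  n20('ddb'): parent n19 fail=4; on 'b' 4 → fail=5;  out ∅∪∅=∅
  n7('dbbc'): parent n6 fail=15; on 'c' 15→14→0 → fail=1;  out ∅∪∅=∅
  n12('cbed'): parent n11 fail=17; on 'd' 17 → fail=18;  out ∅∪{4}={4}
  n21('ddbb'): parent n20 fail=5; on 'b' 5 → fail=6;  out {5}∪∅={5}
  n8('dbbcb'): parent n7 fail=1; on 'b' 1 → fail=10;  out ∅∪∅=∅
  n13('cbeda'): parent n12 fail=18; on 'a' 18→4→0 → fail=0;  out {2}∪∅={2}
  n9('dbbcba'): parent n8 fail=10; on 'a' 10→14→0 → fail=0;  out {1}∪∅={1}

Text stream:
[0] read 'b'  n0⇒n14
[1] read 'b'  n14⇒n15
[2] read 'e'  n15⇒n16  → match P3@[0:2],P6@[2:2]
[3] read 'c'  n16⇒n1 ·f
[4] read 'e'  n1⇒n17 ·f  → match P6@[4:4]
[5] read 'd'  n17⇒n18  → match P4@[4:5]
[6] read 'e'  n18⇒n17 ·f  → match P6@[6:6]
[7] read 'b'  n17⇒n14 ·f
[8] read 'a'  n14⇒n0 ·f
[9] read 'c'  n0⇒n1
[10] read 'c'  n1⇒n1 ·f
[11] read 'b'  n1⇒n10
[12] read 'e'  n10⇒n11  → match P6@[12:12]
[13] read 'd'  n11⇒n12  → match P4@[12:13]
[14] read 'a'  n12⇒n13  → match P2@[10:14]
[15] read 'c'  n13⇒n1 ·f
[16] read 'a'  n1⇒n2
[17] read 'b'  n2⇒n14 ·f
[18] read 'b'  n14⇒n15
[19] read 'e'  n15⇒n16  → match P3@[17:19],P6@[19:19]
[20] read 'e'  n16⇒n17 ·f  → match P6@[20:20]
[21] read 'a'  n17⇒n0 ·f
[22] read 'a'  n0⇒n0
[23] read 'd'  n0⇒n4
[24] read 'd'  n4⇒n19
[25] read 'b'  n19⇒n20
[26] read 'b'  n20⇒n21  → match P5@[23:26]
[27] read 'c'  n21⇒n7 ·f
[28] read 'e'  n7⇒n17 ·f  → match P6@[28:28]
[29] read 'b'  n17⇒n14 ·f
[30] read 'b'  n14⇒n15
[31] read 'e'  n15⇒n16  → match P3@[29:31],P6@[31:31]
[32] read 'd'  n16⇒n18 ·f  → match P4@[31:32]
[33] read 'd'  n18⇒n19 ·f
[34] read 'b'  n19⇒n20
[35] read 'b'  n20⇒n21  → match P5@[32:35]
[36] read 'd'  n21⇒n4 ·f
[37] read 'b'  n4⇒n5
[38] read 'b'  n5⇒n6
[39] read 'c'  n6⇒n7
[40] read 'b'  n7⇒n8
[41] read 'a'  n8⇒n9  → match P1@[36:41]

All matches (sorted): [[2,3],[2,6],[4,6],[5,4],[6,6],[12,6],[13,4],[14,2],[19,3],[19,6],[20,6],[26,5],[28,6],[31,3],[31,6],[32,4],[35,5],[41,1]]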